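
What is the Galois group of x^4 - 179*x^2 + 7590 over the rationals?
Gal(K/Q) = V_4 (Klein four-group, Z/2Z × Z/2Z)

f factors as (x^2 - 69)(x^2 - 110), so the splitting field is K = Q(sqrt(69), sqrt(110)). The elements 69, 110, 7590 are all non-squares in Q, so sqrt(69) and sqrt(110) generate independent quadratic extensions. Thus [K:Q] = 4 and Gal(K/Q) is generated by the two order-2 automorphisms sqrt(69) ↦ -sqrt(69) and sqrt(110) ↦ -sqrt(110), giving V_4.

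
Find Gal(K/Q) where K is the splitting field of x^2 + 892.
Gal(K/Q) = Z/2Z (cyclic of order 2)

x^2 + 892 is irreducible over Q since -892 is not a rational square. The splitting field Q(sqrt(-892)) has degree 2 over Q, and its unique nontrivial automorphism is sqrt(-892) ↦ -sqrt(-892). Hence Gal(Q(sqrt(-892))/Q) = Z/2Z.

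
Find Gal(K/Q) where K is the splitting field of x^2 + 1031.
Gal(K/Q) = Z/2Z (cyclic of order 2)

x^2 + 1031 is irreducible over Q since -1031 is not a rational square. The splitting field Q(sqrt(-1031)) has degree 2 over Q, and its unique nontrivial automorphism is sqrt(-1031) ↦ -sqrt(-1031). Hence Gal(Q(sqrt(-1031))/Q) = Z/2Z.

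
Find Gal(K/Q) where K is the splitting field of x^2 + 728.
Gal(K/Q) = Z/2Z (cyclic of order 2)

x^2 + 728 is irreducible over Q since -728 is not a rational square. The splitting field Q(sqrt(-728)) has degree 2 over Q, and its unique nontrivial automorphism is sqrt(-728) ↦ -sqrt(-728). Hence Gal(Q(sqrt(-728))/Q) = Z/2Z.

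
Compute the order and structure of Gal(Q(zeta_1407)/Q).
|Gal(Q(zeta_1407)/Q)| = phi(1407) = 792; group ≅ (Z/1407Z)^* ≅ Z/2Z × Z/6Z × Z/66Z

The n-th cyclotomic polynomial Φ_1407(x) is the minimal polynomial of zeta_1407 over Q and has degree phi(1407) = 792. So Q(zeta_1407) is a degree-792 Galois extension with Galois group (Z/1407Z)^*. By CRT, (Z/1407Z)^* ≅ (Z/3Z)^* × (Z/7Z)^* × (Z/67Z)^*. Each prime-power unit group is (Z/3Z)^* ≅ Z/2Z; (Z/7Z)^* ≅ Z/6Z; (Z/67Z)^* ≅ Z/66Z. Hence Gal(Q(zeta_1407)/Q) ≅ Z/2Z × Z/6Z × Z/66Z.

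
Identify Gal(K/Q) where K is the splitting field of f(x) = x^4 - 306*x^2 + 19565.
Gal(K/Q) = V_4 (Klein four-group, Z/2Z × Z/2Z)

f factors as (x^2 - 215)(x^2 - 91), so the splitting field is K = Q(sqrt(215), sqrt(91)). The elements 215, 91, 19565 are all non-squares in Q, so sqrt(215) and sqrt(91) generate independent quadratic extensions. Thus [K:Q] = 4 and Gal(K/Q) is generated by the two order-2 automorphisms sqrt(215) ↦ -sqrt(215) and sqrt(91) ↦ -sqrt(91), giving V_4.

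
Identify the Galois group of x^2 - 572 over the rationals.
Gal(K/Q) = Z/2Z (cyclic of order 2)

x^2 - 572 is irreducible over Q since 572 is not a rational square. The splitting field Q(sqrt(572)) has degree 2 over Q, and its unique nontrivial automorphism is sqrt(572) ↦ -sqrt(572). Hence Gal(Q(sqrt(572))/Q) = Z/2Z.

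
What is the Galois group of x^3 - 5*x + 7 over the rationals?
Gal(K/Q) = S_3 (symmetric group of order 6)

Compute the discriminant of x^3 + (0)*x^2 + (-5)*x + (7): Δ = -823. Since Δ is not a rational square, the Galois group is not contained in A_3; it must be the full S_3 (irreducibility of the cubic rules out anything smaller).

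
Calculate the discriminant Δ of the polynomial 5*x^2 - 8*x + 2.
Δ = 24

For a quadratic a x^2 + b x + c the discriminant is Δ = b^2 - 4ac = (-8)^2 - 4*(5)*(2) = 64 - (40) = 24.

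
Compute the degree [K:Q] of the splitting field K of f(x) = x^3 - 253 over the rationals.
[K:Q] = 6

x^3 - 253 has one real root r = 253^(1/3) and two complex roots r*zeta_3, r*zeta_3^2 where zeta_3 = e^(2*pi*i/3). The splitting field is Q(r, zeta_3). [Q(r):Q] = 3 and [Q(zeta_3):Q] = 2 with gcd = 1, so [Q(r, zeta_3):Q] = 3 * 2 = 6.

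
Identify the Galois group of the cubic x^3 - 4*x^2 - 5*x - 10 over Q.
Gal(K/Q) = S_3 (symmetric group of order 6)

Compute the discriminant of x^3 + (-4)*x^2 + (-5)*x + (-10): Δ = -7960. Since Δ is not a rational square, the Galois group is not contained in A_3; it must be the full S_3 (irreducibility of the cubic rules out anything smaller).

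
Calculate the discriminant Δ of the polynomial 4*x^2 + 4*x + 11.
Δ = -160

For a quadratic a x^2 + b x + c the discriminant is Δ = b^2 - 4ac = (4)^2 - 4*(4)*(11) = 16 - (176) = -160.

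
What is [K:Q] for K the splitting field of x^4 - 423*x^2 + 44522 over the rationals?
[K:Q] = 4

f factors as (x^2 - 197)(x^2 - 226); the splitting field is K = Q(sqrt(197), sqrt(226)). Since 197, 226, and 44522 are all non-squares in Q, the three subfields Q(sqrt(197)), Q(sqrt(226)), Q(sqrt(44522)) are distinct degree-2 extensions, so [K:Q] = 4 (Klein four Galois group).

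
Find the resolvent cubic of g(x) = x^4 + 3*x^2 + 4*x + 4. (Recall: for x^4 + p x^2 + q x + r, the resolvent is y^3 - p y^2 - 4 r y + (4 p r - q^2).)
h(y) = y^3 - 3*y^2 - 16*y + 32

Identify coefficients: p = 3, q = 4, r = 4.
Plug into h(y) = y^3 - p y^2 - 4 r y + (4 p r - q^2):
  h(y) = y^3 - (3) y^2 - 4*(4) y + (4*(3)*(4) - (4)^2)
       = y^3 + (-3) y^2 + (-16) y + (32).
Simplifying: h(y) = y^3 - 3*y^2 - 16*y + 32.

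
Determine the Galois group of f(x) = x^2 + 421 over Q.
Gal(K/Q) = Z/2Z (cyclic of order 2)

x^2 + 421 is irreducible over Q since -421 is not a rational square. The splitting field Q(sqrt(-421)) has degree 2 over Q, and its unique nontrivial automorphism is sqrt(-421) ↦ -sqrt(-421). Hence Gal(Q(sqrt(-421))/Q) = Z/2Z.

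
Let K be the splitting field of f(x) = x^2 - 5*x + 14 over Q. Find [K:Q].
[K:Q] = 2

The discriminant of x^2 + (-5)*x + (14) is b^2 - 4c = 25 - (56) = -31. Since -31 is not a perfect square in Q, the polynomial is irreducible over Q. Its two roots generate a degree-2 extension, so [K:Q] = 2.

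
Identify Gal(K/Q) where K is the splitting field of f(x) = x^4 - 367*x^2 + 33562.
Gal(K/Q) = V_4 (Klein four-group, Z/2Z × Z/2Z)

f factors as (x^2 - 194)(x^2 - 173), so the splitting field is K = Q(sqrt(194), sqrt(173)). The elements 194, 173, 33562 are all non-squares in Q, so sqrt(194) and sqrt(173) generate independent quadratic extensions. Thus [K:Q] = 4 and Gal(K/Q) is generated by the two order-2 automorphisms sqrt(194) ↦ -sqrt(194) and sqrt(173) ↦ -sqrt(173), giving V_4.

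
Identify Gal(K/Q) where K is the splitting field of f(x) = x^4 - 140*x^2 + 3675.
Gal(K/Q) = V_4 (Klein four-group, Z/2Z × Z/2Z)

f factors as (x^2 - 105)(x^2 - 35), so the splitting field is K = Q(sqrt(105), sqrt(35)). The elements 105, 35, 3675 are all non-squares in Q, so sqrt(105) and sqrt(35) generate independent quadratic extensions. Thus [K:Q] = 4 and Gal(K/Q) is generated by the two order-2 automorphisms sqrt(105) ↦ -sqrt(105) and sqrt(35) ↦ -sqrt(35), giving V_4.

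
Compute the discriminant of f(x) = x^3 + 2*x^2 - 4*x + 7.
Δ = -2235

For x^3 + a x^2 + b x + c the discriminant is Δ = 18 a b c - 4 a^3 c + a^2 b^2 - 4 b^3 - 27 c^2.
Plug a = 2, b = -4, c = 7:
  18*(2)*(-4)*(7) - 4*(2)^3*(7) + (2)^2*(-4)^2 - 4*(-4)^3 - 27*(7)^2
  = -1008 + (-224) + 64 + (256) + (-1323)
  = -2235.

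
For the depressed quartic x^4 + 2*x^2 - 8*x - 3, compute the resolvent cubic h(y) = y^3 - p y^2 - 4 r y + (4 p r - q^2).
h(y) = y^3 - 2*y^2 + 12*y - 88

Identify coefficients: p = 2, q = -8, r = -3.
Plug into h(y) = y^3 - p y^2 - 4 r y + (4 p r - q^2):
  h(y) = y^3 - (2) y^2 - 4*(-3) y + (4*(2)*(-3) - (-8)^2)
       = y^3 + (-2) y^2 + (12) y + (-88).
Simplifying: h(y) = y^3 - 2*y^2 + 12*y - 88.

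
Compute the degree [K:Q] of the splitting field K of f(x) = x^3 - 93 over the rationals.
[K:Q] = 6

x^3 - 93 has one real root r = 93^(1/3) and two complex roots r*zeta_3, r*zeta_3^2 where zeta_3 = e^(2*pi*i/3). The splitting field is Q(r, zeta_3). [Q(r):Q] = 3 and [Q(zeta_3):Q] = 2 with gcd = 1, so [Q(r, zeta_3):Q] = 3 * 2 = 6.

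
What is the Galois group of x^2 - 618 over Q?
Gal(K/Q) = Z/2Z (cyclic of order 2)

x^2 - 618 is irreducible over Q since 618 is not a rational square. The splitting field Q(sqrt(618)) has degree 2 over Q, and its unique nontrivial automorphism is sqrt(618) ↦ -sqrt(618). Hence Gal(Q(sqrt(618))/Q) = Z/2Z.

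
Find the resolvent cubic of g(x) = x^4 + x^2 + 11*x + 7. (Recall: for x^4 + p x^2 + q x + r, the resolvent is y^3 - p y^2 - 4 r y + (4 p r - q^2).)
h(y) = y^3 - y^2 - 28*y - 93

Identify coefficients: p = 1, q = 11, r = 7.
Plug into h(y) = y^3 - p y^2 - 4 r y + (4 p r - q^2):
  h(y) = y^3 - (1) y^2 - 4*(7) y + (4*(1)*(7) - (11)^2)
       = y^3 + (-1) y^2 + (-28) y + (-93).
Simplifying: h(y) = y^3 - y^2 - 28*y - 93.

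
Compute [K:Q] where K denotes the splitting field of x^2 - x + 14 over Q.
[K:Q] = 2

The discriminant of x^2 + (-1)*x + (14) is b^2 - 4c = 1 - (56) = -55. Since -55 is not a perfect square in Q, the polynomial is irreducible over Q. Its two roots generate a degree-2 extension, so [K:Q] = 2.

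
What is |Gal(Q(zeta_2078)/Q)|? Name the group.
|Gal(Q(zeta_2078)/Q)| = phi(2078) = 1038; group ≅ (Z/2078Z)^* ≅ Z/1038Z

The n-th cyclotomic polynomial Φ_2078(x) is the minimal polynomial of zeta_2078 over Q and has degree phi(2078) = 1038. So Q(zeta_2078) is a degree-1038 Galois extension with Galois group (Z/2078Z)^*. By CRT, (Z/2078Z)^* ≅ (Z/2Z)^* × (Z/1039Z)^*. Each prime-power unit group is (Z/2Z)^* ≅ trivial group (order 1); (Z/1039Z)^* ≅ Z/1038Z. Hence Gal(Q(zeta_2078)/Q) ≅ Z/1038Z.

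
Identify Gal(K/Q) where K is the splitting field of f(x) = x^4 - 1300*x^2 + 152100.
Gal(K/Q) = Z/2Z (cyclic of order 2)

f factors as (x^2 - 130)(x^2 - 1170), so the splitting field is K = Q(sqrt(130), sqrt(1170)). The squarefree part of 130 is 130 and the squarefree part of 1170 is also 130, so sqrt(130) and sqrt(1170) are both rational multiples of sqrt(130). Hence Q(sqrt(130)) = Q(sqrt(1170)) = Q(sqrt(130)), and the splitting field collapses to a single degree-2 extension with Galois group Z/2Z.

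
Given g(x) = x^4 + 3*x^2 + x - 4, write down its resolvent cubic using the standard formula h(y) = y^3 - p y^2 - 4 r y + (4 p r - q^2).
h(y) = y^3 - 3*y^2 + 16*y - 49

Identify coefficients: p = 3, q = 1, r = -4.
Plug into h(y) = y^3 - p y^2 - 4 r y + (4 p r - q^2):
  h(y) = y^3 - (3) y^2 - 4*(-4) y + (4*(3)*(-4) - (1)^2)
       = y^3 + (-3) y^2 + (16) y + (-49).
Simplifying: h(y) = y^3 - 3*y^2 + 16*y - 49.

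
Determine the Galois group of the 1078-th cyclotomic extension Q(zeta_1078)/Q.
|Gal(Q(zeta_1078)/Q)| = phi(1078) = 420; group ≅ (Z/1078Z)^* ≅ Z/10Z × Z/42Z

The n-th cyclotomic polynomial Φ_1078(x) is the minimal polynomial of zeta_1078 over Q and has degree phi(1078) = 420. So Q(zeta_1078) is a degree-420 Galois extension with Galois group (Z/1078Z)^*. By CRT, (Z/1078Z)^* ≅ (Z/2Z)^* × (Z/49Z)^* × (Z/11Z)^*. Each prime-power unit group is (Z/2Z)^* ≅ trivial group (order 1); (Z/49Z)^* ≅ Z/42Z; (Z/11Z)^* ≅ Z/10Z. Hence Gal(Q(zeta_1078)/Q) ≅ Z/10Z × Z/42Z.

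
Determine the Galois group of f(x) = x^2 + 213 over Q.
Gal(K/Q) = Z/2Z (cyclic of order 2)

x^2 + 213 is irreducible over Q since -213 is not a rational square. The splitting field Q(sqrt(-213)) has degree 2 over Q, and its unique nontrivial automorphism is sqrt(-213) ↦ -sqrt(-213). Hence Gal(Q(sqrt(-213))/Q) = Z/2Z.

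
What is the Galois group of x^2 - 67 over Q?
Gal(K/Q) = Z/2Z (cyclic of order 2)

x^2 - 67 is irreducible over Q since 67 is not a rational square. The splitting field Q(sqrt(67)) has degree 2 over Q, and its unique nontrivial automorphism is sqrt(67) ↦ -sqrt(67). Hence Gal(Q(sqrt(67))/Q) = Z/2Z.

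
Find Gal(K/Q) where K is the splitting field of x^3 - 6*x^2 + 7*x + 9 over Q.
Gal(K/Q) = S_3 (symmetric group of order 6)

Compute the discriminant of x^3 + (-6)*x^2 + (7)*x + (9): Δ = -823. Since Δ is not a rational square, the Galois group is not contained in A_3; it must be the full S_3 (irreducibility of the cubic rules out anything smaller).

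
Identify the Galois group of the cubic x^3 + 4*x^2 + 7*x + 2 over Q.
Gal(K/Q) = S_3 (symmetric group of order 6)

Compute the discriminant of x^3 + (4)*x^2 + (7)*x + (2): Δ = -200. Since Δ is not a rational square, the Galois group is not contained in A_3; it must be the full S_3 (irreducibility of the cubic rules out anything smaller).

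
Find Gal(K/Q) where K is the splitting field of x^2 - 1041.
Gal(K/Q) = Z/2Z (cyclic of order 2)

x^2 - 1041 is irreducible over Q since 1041 is not a rational square. The splitting field Q(sqrt(1041)) has degree 2 over Q, and its unique nontrivial automorphism is sqrt(1041) ↦ -sqrt(1041). Hence Gal(Q(sqrt(1041))/Q) = Z/2Z.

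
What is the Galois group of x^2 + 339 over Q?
Gal(K/Q) = Z/2Z (cyclic of order 2)

x^2 + 339 is irreducible over Q since -339 is not a rational square. The splitting field Q(sqrt(-339)) has degree 2 over Q, and its unique nontrivial automorphism is sqrt(-339) ↦ -sqrt(-339). Hence Gal(Q(sqrt(-339))/Q) = Z/2Z.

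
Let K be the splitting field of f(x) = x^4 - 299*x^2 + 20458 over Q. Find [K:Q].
[K:Q] = 4

f factors as (x^2 - 106)(x^2 - 193); the splitting field is K = Q(sqrt(106), sqrt(193)). Since 106, 193, and 20458 are all non-squares in Q, the three subfields Q(sqrt(106)), Q(sqrt(193)), Q(sqrt(20458)) are distinct degree-2 extensions, so [K:Q] = 4 (Klein four Galois group).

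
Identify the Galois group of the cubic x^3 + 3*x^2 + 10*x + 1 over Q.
Gal(K/Q) = S_3 (symmetric group of order 6)

Compute the discriminant of x^3 + (3)*x^2 + (10)*x + (1): Δ = -2695. Since Δ is not a rational square, the Galois group is not contained in A_3; it must be the full S_3 (irreducibility of the cubic rules out anything smaller).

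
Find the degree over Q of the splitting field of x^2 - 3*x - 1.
[K:Q] = 2

The discriminant of x^2 + (-3)*x + (-1) is b^2 - 4c = 9 - (-4) = 13. Since 13 is not a perfect square in Q, the polynomial is irreducible over Q. Its two roots generate a degree-2 extension, so [K:Q] = 2.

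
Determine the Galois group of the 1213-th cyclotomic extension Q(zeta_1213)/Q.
|Gal(Q(zeta_1213)/Q)| = phi(1213) = 1212; group ≅ (Z/1213Z)^* ≅ Z/1212Z

The n-th cyclotomic polynomial Φ_1213(x) is the minimal polynomial of zeta_1213 over Q and has degree phi(1213) = 1212. So Q(zeta_1213) is a degree-1212 Galois extension with Galois group (Z/1213Z)^*. (Z/1213Z)^* is cyclic since 1213 is an odd prime power (or 4). Hence Gal(Q(zeta_1213)/Q) ≅ Z/1212Z.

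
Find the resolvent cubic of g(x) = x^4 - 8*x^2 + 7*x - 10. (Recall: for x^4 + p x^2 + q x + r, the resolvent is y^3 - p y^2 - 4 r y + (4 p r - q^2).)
h(y) = y^3 + 8*y^2 + 40*y + 271

Identify coefficients: p = -8, q = 7, r = -10.
Plug into h(y) = y^3 - p y^2 - 4 r y + (4 p r - q^2):
  h(y) = y^3 - (-8) y^2 - 4*(-10) y + (4*(-8)*(-10) - (7)^2)
       = y^3 + (8) y^2 + (40) y + (271).
Simplifying: h(y) = y^3 + 8*y^2 + 40*y + 271.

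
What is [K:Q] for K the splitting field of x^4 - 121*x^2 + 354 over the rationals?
[K:Q] = 4

f factors as (x^2 - 3)(x^2 - 118); the splitting field is K = Q(sqrt(3), sqrt(118)). Since 3, 118, and 354 are all non-squares in Q, the three subfields Q(sqrt(3)), Q(sqrt(118)), Q(sqrt(354)) are distinct degree-2 extensions, so [K:Q] = 4 (Klein four Galois group).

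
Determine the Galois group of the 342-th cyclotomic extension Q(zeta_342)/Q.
|Gal(Q(zeta_342)/Q)| = phi(342) = 108; group ≅ (Z/342Z)^* ≅ Z/6Z × Z/18Z

The n-th cyclotomic polynomial Φ_342(x) is the minimal polynomial of zeta_342 over Q and has degree phi(342) = 108. So Q(zeta_342) is a degree-108 Galois extension with Galois group (Z/342Z)^*. By CRT, (Z/342Z)^* ≅ (Z/2Z)^* × (Z/9Z)^* × (Z/19Z)^*. Each prime-power unit group is (Z/2Z)^* ≅ trivial group (order 1); (Z/9Z)^* ≅ Z/6Z; (Z/19Z)^* ≅ Z/18Z. Hence Gal(Q(zeta_342)/Q) ≅ Z/6Z × Z/18Z.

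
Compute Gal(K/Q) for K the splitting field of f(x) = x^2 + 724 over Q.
Gal(K/Q) = Z/2Z (cyclic of order 2)

x^2 + 724 is irreducible over Q since -724 is not a rational square. The splitting field Q(sqrt(-724)) has degree 2 over Q, and its unique nontrivial automorphism is sqrt(-724) ↦ -sqrt(-724). Hence Gal(Q(sqrt(-724))/Q) = Z/2Z.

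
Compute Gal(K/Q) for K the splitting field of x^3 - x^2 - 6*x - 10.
Gal(K/Q) = S_3 (symmetric group of order 6)

Compute the discriminant of x^3 + (-1)*x^2 + (-6)*x + (-10): Δ = -2920. Since Δ is not a rational square, the Galois group is not contained in A_3; it must be the full S_3 (irreducibility of the cubic rules out anything smaller).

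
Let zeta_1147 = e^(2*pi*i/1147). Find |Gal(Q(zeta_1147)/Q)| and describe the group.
|Gal(Q(zeta_1147)/Q)| = phi(1147) = 1080; group ≅ (Z/1147Z)^* ≅ Z/30Z × Z/36Z

The n-th cyclotomic polynomial Φ_1147(x) is the minimal polynomial of zeta_1147 over Q and has degree phi(1147) = 1080. So Q(zeta_1147) is a degree-1080 Galois extension with Galois group (Z/1147Z)^*. By CRT, (Z/1147Z)^* ≅ (Z/31Z)^* × (Z/37Z)^*. Each prime-power unit group is (Z/31Z)^* ≅ Z/30Z; (Z/37Z)^* ≅ Z/36Z. Hence Gal(Q(zeta_1147)/Q) ≅ Z/30Z × Z/36Z.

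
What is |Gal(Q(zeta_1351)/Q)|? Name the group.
|Gal(Q(zeta_1351)/Q)| = phi(1351) = 1152; group ≅ (Z/1351Z)^* ≅ Z/6Z × Z/192Z

The n-th cyclotomic polynomial Φ_1351(x) is the minimal polynomial of zeta_1351 over Q and has degree phi(1351) = 1152. So Q(zeta_1351) is a degree-1152 Galois extension with Galois group (Z/1351Z)^*. By CRT, (Z/1351Z)^* ≅ (Z/7Z)^* × (Z/193Z)^*. Each prime-power unit group is (Z/7Z)^* ≅ Z/6Z; (Z/193Z)^* ≅ Z/192Z. Hence Gal(Q(zeta_1351)/Q) ≅ Z/6Z × Z/192Z.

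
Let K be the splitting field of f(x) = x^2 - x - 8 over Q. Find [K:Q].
[K:Q] = 2

The discriminant of x^2 + (-1)*x + (-8) is b^2 - 4c = 1 - (-32) = 33. Since 33 is not a perfect square in Q, the polynomial is irreducible over Q. Its two roots generate a degree-2 extension, so [K:Q] = 2.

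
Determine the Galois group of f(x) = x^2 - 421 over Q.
Gal(K/Q) = Z/2Z (cyclic of order 2)

x^2 - 421 is irreducible over Q since 421 is not a rational square. The splitting field Q(sqrt(421)) has degree 2 over Q, and its unique nontrivial automorphism is sqrt(421) ↦ -sqrt(421). Hence Gal(Q(sqrt(421))/Q) = Z/2Z.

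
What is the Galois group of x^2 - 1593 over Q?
Gal(K/Q) = Z/2Z (cyclic of order 2)

x^2 - 1593 is irreducible over Q since 1593 is not a rational square. The splitting field Q(sqrt(1593)) has degree 2 over Q, and its unique nontrivial automorphism is sqrt(1593) ↦ -sqrt(1593). Hence Gal(Q(sqrt(1593))/Q) = Z/2Z.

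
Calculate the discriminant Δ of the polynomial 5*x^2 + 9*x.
Δ = 81

For a quadratic a x^2 + b x + c the discriminant is Δ = b^2 - 4ac = (9)^2 - 4*(5)*(0) = 81 - (0) = 81.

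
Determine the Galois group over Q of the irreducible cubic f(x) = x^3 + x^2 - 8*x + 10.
Gal(K/Q) = S_3 (symmetric group of order 6)

Compute the discriminant of x^3 + (1)*x^2 + (-8)*x + (10): Δ = -2068. Since Δ is not a rational square, the Galois group is not contained in A_3; it must be the full S_3 (irreducibility of the cubic rules out anything smaller).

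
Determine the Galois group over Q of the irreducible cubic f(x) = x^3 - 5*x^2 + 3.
Gal(K/Q) = S_3 (symmetric group of order 6)

Compute the discriminant of x^3 + (-5)*x^2 + (0)*x + (3): Δ = 1257. Since Δ is not a rational square, the Galois group is not contained in A_3; it must be the full S_3 (irreducibility of the cubic rules out anything smaller).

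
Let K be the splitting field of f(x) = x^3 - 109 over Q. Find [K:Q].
[K:Q] = 6

x^3 - 109 has one real root r = 109^(1/3) and two complex roots r*zeta_3, r*zeta_3^2 where zeta_3 = e^(2*pi*i/3). The splitting field is Q(r, zeta_3). [Q(r):Q] = 3 and [Q(zeta_3):Q] = 2 with gcd = 1, so [Q(r, zeta_3):Q] = 3 * 2 = 6.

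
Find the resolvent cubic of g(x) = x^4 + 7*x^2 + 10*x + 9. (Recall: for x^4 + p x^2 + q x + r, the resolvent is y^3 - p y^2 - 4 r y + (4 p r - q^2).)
h(y) = y^3 - 7*y^2 - 36*y + 152

Identify coefficients: p = 7, q = 10, r = 9.
Plug into h(y) = y^3 - p y^2 - 4 r y + (4 p r - q^2):
  h(y) = y^3 - (7) y^2 - 4*(9) y + (4*(7)*(9) - (10)^2)
       = y^3 + (-7) y^2 + (-36) y + (152).
Simplifying: h(y) = y^3 - 7*y^2 - 36*y + 152.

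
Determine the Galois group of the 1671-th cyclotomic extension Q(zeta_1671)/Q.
|Gal(Q(zeta_1671)/Q)| = phi(1671) = 1112; group ≅ (Z/1671Z)^* ≅ Z/2Z × Z/556Z

The n-th cyclotomic polynomial Φ_1671(x) is the minimal polynomial of zeta_1671 over Q and has degree phi(1671) = 1112. So Q(zeta_1671) is a degree-1112 Galois extension with Galois group (Z/1671Z)^*. By CRT, (Z/1671Z)^* ≅ (Z/3Z)^* × (Z/557Z)^*. Each prime-power unit group is (Z/3Z)^* ≅ Z/2Z; (Z/557Z)^* ≅ Z/556Z. Hence Gal(Q(zeta_1671)/Q) ≅ Z/2Z × Z/556Z.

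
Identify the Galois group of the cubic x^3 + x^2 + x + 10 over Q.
Gal(K/Q) = S_3 (symmetric group of order 6)

Compute the discriminant of x^3 + (1)*x^2 + (1)*x + (10): Δ = -2563. Since Δ is not a rational square, the Galois group is not contained in A_3; it must be the full S_3 (irreducibility of the cubic rules out anything smaller).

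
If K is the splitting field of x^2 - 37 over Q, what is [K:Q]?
[K:Q] = 2

The polynomial x^2 - 37 is irreducible over Q since 37 is not a perfect square. Its splitting field is Q(sqrt(37)), which has degree 2 over Q.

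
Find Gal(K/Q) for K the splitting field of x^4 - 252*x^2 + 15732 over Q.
Gal(K/Q) = V_4 (Klein four-group, Z/2Z × Z/2Z)

f factors as (x^2 - 114)(x^2 - 138), so the splitting field is K = Q(sqrt(114), sqrt(138)). The elements 114, 138, 15732 are all non-squares in Q, so sqrt(114) and sqrt(138) generate independent quadratic extensions. Thus [K:Q] = 4 and Gal(K/Q) is generated by the two order-2 automorphisms sqrt(114) ↦ -sqrt(114) and sqrt(138) ↦ -sqrt(138), giving V_4.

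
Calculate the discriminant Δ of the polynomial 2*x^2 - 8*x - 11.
Δ = 152

For a quadratic a x^2 + b x + c the discriminant is Δ = b^2 - 4ac = (-8)^2 - 4*(2)*(-11) = 64 - (-88) = 152.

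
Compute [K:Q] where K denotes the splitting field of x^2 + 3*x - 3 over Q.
[K:Q] = 2

The discriminant of x^2 + (3)*x + (-3) is b^2 - 4c = 9 - (-12) = 21. Since 21 is not a perfect square in Q, the polynomial is irreducible over Q. Its two roots generate a degree-2 extension, so [K:Q] = 2.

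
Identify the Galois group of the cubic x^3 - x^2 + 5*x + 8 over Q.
Gal(K/Q) = S_3 (symmetric group of order 6)

Compute the discriminant of x^3 + (-1)*x^2 + (5)*x + (8): Δ = -2891. Since Δ is not a rational square, the Galois group is not contained in A_3; it must be the full S_3 (irreducibility of the cubic rules out anything smaller).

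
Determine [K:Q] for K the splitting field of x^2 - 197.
[K:Q] = 2

The polynomial x^2 - 197 is irreducible over Q since 197 is not a perfect square. Its splitting field is Q(sqrt(197)), which has degree 2 over Q.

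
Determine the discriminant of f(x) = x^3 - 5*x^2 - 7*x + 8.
Δ = 9909

For x^3 + a x^2 + b x + c the discriminant is Δ = 18 a b c - 4 a^3 c + a^2 b^2 - 4 b^3 - 27 c^2.
Plug a = -5, b = -7, c = 8:
  18*(-5)*(-7)*(8) - 4*(-5)^3*(8) + (-5)^2*(-7)^2 - 4*(-7)^3 - 27*(8)^2
  = 5040 + (4000) + 1225 + (1372) + (-1728)
  = 9909.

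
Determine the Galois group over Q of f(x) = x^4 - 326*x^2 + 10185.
Gal(K/Q) = V_4 (Klein four-group, Z/2Z × Z/2Z)

f factors as (x^2 - 291)(x^2 - 35), so the splitting field is K = Q(sqrt(291), sqrt(35)). The elements 291, 35, 10185 are all non-squares in Q, so sqrt(291) and sqrt(35) generate independent quadratic extensions. Thus [K:Q] = 4 and Gal(K/Q) is generated by the two order-2 automorphisms sqrt(291) ↦ -sqrt(291) and sqrt(35) ↦ -sqrt(35), giving V_4.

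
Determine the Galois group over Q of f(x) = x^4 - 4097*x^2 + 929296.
Gal(K/Q) = Z/2Z (cyclic of order 2)

f factors as (x^2 - 241)(x^2 - 3856), so the splitting field is K = Q(sqrt(241), sqrt(3856)). The squarefree part of 241 is 241 and the squarefree part of 3856 is also 241, so sqrt(241) and sqrt(3856) are both rational multiples of sqrt(241). Hence Q(sqrt(241)) = Q(sqrt(3856)) = Q(sqrt(241)), and the splitting field collapses to a single degree-2 extension with Galois group Z/2Z.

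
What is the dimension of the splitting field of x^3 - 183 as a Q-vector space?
[K:Q] = 6

x^3 - 183 has one real root r = 183^(1/3) and two complex roots r*zeta_3, r*zeta_3^2 where zeta_3 = e^(2*pi*i/3). The splitting field is Q(r, zeta_3). [Q(r):Q] = 3 and [Q(zeta_3):Q] = 2 with gcd = 1, so [Q(r, zeta_3):Q] = 3 * 2 = 6.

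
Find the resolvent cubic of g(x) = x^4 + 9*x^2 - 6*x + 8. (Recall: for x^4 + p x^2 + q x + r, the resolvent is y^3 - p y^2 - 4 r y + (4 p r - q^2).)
h(y) = y^3 - 9*y^2 - 32*y + 252

Identify coefficients: p = 9, q = -6, r = 8.
Plug into h(y) = y^3 - p y^2 - 4 r y + (4 p r - q^2):
  h(y) = y^3 - (9) y^2 - 4*(8) y + (4*(9)*(8) - (-6)^2)
       = y^3 + (-9) y^2 + (-32) y + (252).
Simplifying: h(y) = y^3 - 9*y^2 - 32*y + 252.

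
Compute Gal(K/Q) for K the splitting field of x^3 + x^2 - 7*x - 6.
Gal(K/Q) = S_3 (symmetric group of order 6)

Compute the discriminant of x^3 + (1)*x^2 + (-7)*x + (-6): Δ = 1229. Since Δ is not a rational square, the Galois group is not contained in A_3; it must be the full S_3 (irreducibility of the cubic rules out anything smaller).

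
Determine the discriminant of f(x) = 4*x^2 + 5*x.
Δ = 25

For a quadratic a x^2 + b x + c the discriminant is Δ = b^2 - 4ac = (5)^2 - 4*(4)*(0) = 25 - (0) = 25.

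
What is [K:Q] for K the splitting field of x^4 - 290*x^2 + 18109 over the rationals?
[K:Q] = 4

f factors as (x^2 - 91)(x^2 - 199); the splitting field is K = Q(sqrt(91), sqrt(199)). Since 91, 199, and 18109 are all non-squares in Q, the three subfields Q(sqrt(91)), Q(sqrt(199)), Q(sqrt(18109)) are distinct degree-2 extensions, so [K:Q] = 4 (Klein four Galois group).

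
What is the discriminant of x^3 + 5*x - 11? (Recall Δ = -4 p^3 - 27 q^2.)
Δ = -3767

For a depressed cubic x^3 + p x + q the discriminant is Δ = -4 p^3 - 27 q^2 = -4*(5)^3 - 27*(-11)^2 = -500 - 3267 = -3767.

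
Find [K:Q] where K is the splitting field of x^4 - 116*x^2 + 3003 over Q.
[K:Q] = 4

f factors as (x^2 - 39)(x^2 - 77); the splitting field is K = Q(sqrt(39), sqrt(77)). Since 39, 77, and 3003 are all non-squares in Q, the three subfields Q(sqrt(39)), Q(sqrt(77)), Q(sqrt(3003)) are distinct degree-2 extensions, so [K:Q] = 4 (Klein four Galois group).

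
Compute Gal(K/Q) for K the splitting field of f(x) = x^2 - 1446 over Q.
Gal(K/Q) = Z/2Z (cyclic of order 2)

x^2 - 1446 is irreducible over Q since 1446 is not a rational square. The splitting field Q(sqrt(1446)) has degree 2 over Q, and its unique nontrivial automorphism is sqrt(1446) ↦ -sqrt(1446). Hence Gal(Q(sqrt(1446))/Q) = Z/2Z.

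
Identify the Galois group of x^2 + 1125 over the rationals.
Gal(K/Q) = Z/2Z (cyclic of order 2)

x^2 + 1125 is irreducible over Q since -1125 is not a rational square. The splitting field Q(sqrt(-1125)) has degree 2 over Q, and its unique nontrivial automorphism is sqrt(-1125) ↦ -sqrt(-1125). Hence Gal(Q(sqrt(-1125))/Q) = Z/2Z.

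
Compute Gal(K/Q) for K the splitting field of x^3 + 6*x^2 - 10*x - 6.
Gal(K/Q) = S_3 (symmetric group of order 6)

Compute the discriminant of x^3 + (6)*x^2 + (-10)*x + (-6): Δ = 18292. Since Δ is not a rational square, the Galois group is not contained in A_3; it must be the full S_3 (irreducibility of the cubic rules out anything smaller).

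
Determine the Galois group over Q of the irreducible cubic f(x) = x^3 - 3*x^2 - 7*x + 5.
Gal(K/Q) = S_3 (symmetric group of order 6)

Compute the discriminant of x^3 + (-3)*x^2 + (-7)*x + (5): Δ = 3568. Since Δ is not a rational square, the Galois group is not contained in A_3; it must be the full S_3 (irreducibility of the cubic rules out anything smaller).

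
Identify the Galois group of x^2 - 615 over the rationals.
Gal(K/Q) = Z/2Z (cyclic of order 2)

x^2 - 615 is irreducible over Q since 615 is not a rational square. The splitting field Q(sqrt(615)) has degree 2 over Q, and its unique nontrivial automorphism is sqrt(615) ↦ -sqrt(615). Hence Gal(Q(sqrt(615))/Q) = Z/2Z.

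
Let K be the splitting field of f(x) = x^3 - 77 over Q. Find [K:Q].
[K:Q] = 6

x^3 - 77 has one real root r = 77^(1/3) and two complex roots r*zeta_3, r*zeta_3^2 where zeta_3 = e^(2*pi*i/3). The splitting field is Q(r, zeta_3). [Q(r):Q] = 3 and [Q(zeta_3):Q] = 2 with gcd = 1, so [Q(r, zeta_3):Q] = 3 * 2 = 6.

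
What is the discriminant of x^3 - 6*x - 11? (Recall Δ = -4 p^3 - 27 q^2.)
Δ = -2403

For a depressed cubic x^3 + p x + q the discriminant is Δ = -4 p^3 - 27 q^2 = -4*(-6)^3 - 27*(-11)^2 = 864 - 3267 = -2403.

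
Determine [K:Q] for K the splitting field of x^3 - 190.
[K:Q] = 6

x^3 - 190 has one real root r = 190^(1/3) and two complex roots r*zeta_3, r*zeta_3^2 where zeta_3 = e^(2*pi*i/3). The splitting field is Q(r, zeta_3). [Q(r):Q] = 3 and [Q(zeta_3):Q] = 2 with gcd = 1, so [Q(r, zeta_3):Q] = 3 * 2 = 6.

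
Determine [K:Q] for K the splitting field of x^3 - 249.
[K:Q] = 6

x^3 - 249 has one real root r = 249^(1/3) and two complex roots r*zeta_3, r*zeta_3^2 where zeta_3 = e^(2*pi*i/3). The splitting field is Q(r, zeta_3). [Q(r):Q] = 3 and [Q(zeta_3):Q] = 2 with gcd = 1, so [Q(r, zeta_3):Q] = 3 * 2 = 6.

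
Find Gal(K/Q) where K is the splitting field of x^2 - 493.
Gal(K/Q) = Z/2Z (cyclic of order 2)

x^2 - 493 is irreducible over Q since 493 is not a rational square. The splitting field Q(sqrt(493)) has degree 2 over Q, and its unique nontrivial automorphism is sqrt(493) ↦ -sqrt(493). Hence Gal(Q(sqrt(493))/Q) = Z/2Z.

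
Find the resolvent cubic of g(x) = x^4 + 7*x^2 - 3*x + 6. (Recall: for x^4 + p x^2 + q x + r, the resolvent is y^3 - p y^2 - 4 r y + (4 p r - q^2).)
h(y) = y^3 - 7*y^2 - 24*y + 159

Identify coefficients: p = 7, q = -3, r = 6.
Plug into h(y) = y^3 - p y^2 - 4 r y + (4 p r - q^2):
  h(y) = y^3 - (7) y^2 - 4*(6) y + (4*(7)*(6) - (-3)^2)
       = y^3 + (-7) y^2 + (-24) y + (159).
Simplifying: h(y) = y^3 - 7*y^2 - 24*y + 159.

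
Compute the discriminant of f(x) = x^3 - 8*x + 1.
Δ = 2021

For a depressed cubic x^3 + p x + q the discriminant is Δ = -4 p^3 - 27 q^2 = -4*(-8)^3 - 27*(1)^2 = 2048 - 27 = 2021.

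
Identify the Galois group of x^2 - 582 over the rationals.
Gal(K/Q) = Z/2Z (cyclic of order 2)

x^2 - 582 is irreducible over Q since 582 is not a rational square. The splitting field Q(sqrt(582)) has degree 2 over Q, and its unique nontrivial automorphism is sqrt(582) ↦ -sqrt(582). Hence Gal(Q(sqrt(582))/Q) = Z/2Z.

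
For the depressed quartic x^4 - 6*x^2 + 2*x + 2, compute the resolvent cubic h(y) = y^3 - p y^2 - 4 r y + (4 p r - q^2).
h(y) = y^3 + 6*y^2 - 8*y - 52

Identify coefficients: p = -6, q = 2, r = 2.
Plug into h(y) = y^3 - p y^2 - 4 r y + (4 p r - q^2):
  h(y) = y^3 - (-6) y^2 - 4*(2) y + (4*(-6)*(2) - (2)^2)
       = y^3 + (6) y^2 + (-8) y + (-52).
Simplifying: h(y) = y^3 + 6*y^2 - 8*y - 52.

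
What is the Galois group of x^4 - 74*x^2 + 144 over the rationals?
Gal(K/Q) = Z/2Z (cyclic of order 2)

f factors as (x^2 - 2)(x^2 - 72), so the splitting field is K = Q(sqrt(2), sqrt(72)). The squarefree part of 2 is 2 and the squarefree part of 72 is also 2, so sqrt(2) and sqrt(72) are both rational multiples of sqrt(2). Hence Q(sqrt(2)) = Q(sqrt(72)) = Q(sqrt(2)), and the splitting field collapses to a single degree-2 extension with Galois group Z/2Z.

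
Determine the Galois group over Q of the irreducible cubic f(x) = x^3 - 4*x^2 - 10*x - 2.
Gal(K/Q) = S_3 (symmetric group of order 6)

Compute the discriminant of x^3 + (-4)*x^2 + (-10)*x + (-2): Δ = 3540. Since Δ is not a rational square, the Galois group is not contained in A_3; it must be the full S_3 (irreducibility of the cubic rules out anything smaller).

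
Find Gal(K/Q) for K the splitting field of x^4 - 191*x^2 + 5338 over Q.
Gal(K/Q) = V_4 (Klein four-group, Z/2Z × Z/2Z)

f factors as (x^2 - 34)(x^2 - 157), so the splitting field is K = Q(sqrt(34), sqrt(157)). The elements 34, 157, 5338 are all non-squares in Q, so sqrt(34) and sqrt(157) generate independent quadratic extensions. Thus [K:Q] = 4 and Gal(K/Q) is generated by the two order-2 automorphisms sqrt(34) ↦ -sqrt(34) and sqrt(157) ↦ -sqrt(157), giving V_4.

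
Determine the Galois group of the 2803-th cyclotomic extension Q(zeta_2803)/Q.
|Gal(Q(zeta_2803)/Q)| = phi(2803) = 2802; group ≅ (Z/2803Z)^* ≅ Z/2802Z

The n-th cyclotomic polynomial Φ_2803(x) is the minimal polynomial of zeta_2803 over Q and has degree phi(2803) = 2802. So Q(zeta_2803) is a degree-2802 Galois extension with Galois group (Z/2803Z)^*. (Z/2803Z)^* is cyclic since 2803 is an odd prime power (or 4). Hence Gal(Q(zeta_2803)/Q) ≅ Z/2802Z.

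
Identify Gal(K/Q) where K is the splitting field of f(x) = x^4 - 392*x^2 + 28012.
Gal(K/Q) = V_4 (Klein four-group, Z/2Z × Z/2Z)

f factors as (x^2 - 298)(x^2 - 94), so the splitting field is K = Q(sqrt(298), sqrt(94)). The elements 298, 94, 28012 are all non-squares in Q, so sqrt(298) and sqrt(94) generate independent quadratic extensions. Thus [K:Q] = 4 and Gal(K/Q) is generated by the two order-2 automorphisms sqrt(298) ↦ -sqrt(298) and sqrt(94) ↦ -sqrt(94), giving V_4.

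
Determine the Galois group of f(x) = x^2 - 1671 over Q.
Gal(K/Q) = Z/2Z (cyclic of order 2)

x^2 - 1671 is irreducible over Q since 1671 is not a rational square. The splitting field Q(sqrt(1671)) has degree 2 over Q, and its unique nontrivial automorphism is sqrt(1671) ↦ -sqrt(1671). Hence Gal(Q(sqrt(1671))/Q) = Z/2Z.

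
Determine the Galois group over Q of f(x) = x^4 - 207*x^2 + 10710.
Gal(K/Q) = V_4 (Klein four-group, Z/2Z × Z/2Z)

f factors as (x^2 - 105)(x^2 - 102), so the splitting field is K = Q(sqrt(105), sqrt(102)). The elements 105, 102, 10710 are all non-squares in Q, so sqrt(105) and sqrt(102) generate independent quadratic extensions. Thus [K:Q] = 4 and Gal(K/Q) is generated by the two order-2 automorphisms sqrt(105) ↦ -sqrt(105) and sqrt(102) ↦ -sqrt(102), giving V_4.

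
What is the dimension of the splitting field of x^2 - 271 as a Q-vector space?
[K:Q] = 2

The polynomial x^2 - 271 is irreducible over Q since 271 is not a perfect square. Its splitting field is Q(sqrt(271)), which has degree 2 over Q.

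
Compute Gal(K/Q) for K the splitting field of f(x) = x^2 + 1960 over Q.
Gal(K/Q) = Z/2Z (cyclic of order 2)

x^2 + 1960 is irreducible over Q since -1960 is not a rational square. The splitting field Q(sqrt(-1960)) has degree 2 over Q, and its unique nontrivial automorphism is sqrt(-1960) ↦ -sqrt(-1960). Hence Gal(Q(sqrt(-1960))/Q) = Z/2Z.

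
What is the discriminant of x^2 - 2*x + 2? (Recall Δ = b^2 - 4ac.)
Δ = -4

For a quadratic a x^2 + b x + c the discriminant is Δ = b^2 - 4ac = (-2)^2 - 4*(1)*(2) = 4 - (8) = -4.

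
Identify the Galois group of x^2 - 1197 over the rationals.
Gal(K/Q) = Z/2Z (cyclic of order 2)

x^2 - 1197 is irreducible over Q since 1197 is not a rational square. The splitting field Q(sqrt(1197)) has degree 2 over Q, and its unique nontrivial automorphism is sqrt(1197) ↦ -sqrt(1197). Hence Gal(Q(sqrt(1197))/Q) = Z/2Z.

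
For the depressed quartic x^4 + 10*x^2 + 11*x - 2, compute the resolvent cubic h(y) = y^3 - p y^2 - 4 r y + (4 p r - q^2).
h(y) = y^3 - 10*y^2 + 8*y - 201

Identify coefficients: p = 10, q = 11, r = -2.
Plug into h(y) = y^3 - p y^2 - 4 r y + (4 p r - q^2):
  h(y) = y^3 - (10) y^2 - 4*(-2) y + (4*(10)*(-2) - (11)^2)
       = y^3 + (-10) y^2 + (8) y + (-201).
Simplifying: h(y) = y^3 - 10*y^2 + 8*y - 201.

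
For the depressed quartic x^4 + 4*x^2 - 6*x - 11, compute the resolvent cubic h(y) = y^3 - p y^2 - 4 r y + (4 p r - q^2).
h(y) = y^3 - 4*y^2 + 44*y - 212

Identify coefficients: p = 4, q = -6, r = -11.
Plug into h(y) = y^3 - p y^2 - 4 r y + (4 p r - q^2):
  h(y) = y^3 - (4) y^2 - 4*(-11) y + (4*(4)*(-11) - (-6)^2)
       = y^3 + (-4) y^2 + (44) y + (-212).
Simplifying: h(y) = y^3 - 4*y^2 + 44*y - 212.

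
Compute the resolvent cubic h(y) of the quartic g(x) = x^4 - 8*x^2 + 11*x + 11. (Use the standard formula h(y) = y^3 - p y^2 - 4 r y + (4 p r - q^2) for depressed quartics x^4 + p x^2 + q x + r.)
h(y) = y^3 + 8*y^2 - 44*y - 473

Identify coefficients: p = -8, q = 11, r = 11.
Plug into h(y) = y^3 - p y^2 - 4 r y + (4 p r - q^2):
  h(y) = y^3 - (-8) y^2 - 4*(11) y + (4*(-8)*(11) - (11)^2)
       = y^3 + (8) y^2 + (-44) y + (-473).
Simplifying: h(y) = y^3 + 8*y^2 - 44*y - 473.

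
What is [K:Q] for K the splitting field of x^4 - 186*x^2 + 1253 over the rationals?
[K:Q] = 4

f factors as (x^2 - 179)(x^2 - 7); the splitting field is K = Q(sqrt(179), sqrt(7)). Since 179, 7, and 1253 are all non-squares in Q, the three subfields Q(sqrt(179)), Q(sqrt(7)), Q(sqrt(1253)) are distinct degree-2 extensions, so [K:Q] = 4 (Klein four Galois group).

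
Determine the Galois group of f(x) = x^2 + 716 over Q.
Gal(K/Q) = Z/2Z (cyclic of order 2)

x^2 + 716 is irreducible over Q since -716 is not a rational square. The splitting field Q(sqrt(-716)) has degree 2 over Q, and its unique nontrivial automorphism is sqrt(-716) ↦ -sqrt(-716). Hence Gal(Q(sqrt(-716))/Q) = Z/2Z.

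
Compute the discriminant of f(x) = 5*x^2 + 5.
Δ = -100

For a quadratic a x^2 + b x + c the discriminant is Δ = b^2 - 4ac = (0)^2 - 4*(5)*(5) = 0 - (100) = -100.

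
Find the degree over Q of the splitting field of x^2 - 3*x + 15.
[K:Q] = 2

The discriminant of x^2 + (-3)*x + (15) is b^2 - 4c = 9 - (60) = -51. Since -51 is not a perfect square in Q, the polynomial is irreducible over Q. Its two roots generate a degree-2 extension, so [K:Q] = 2.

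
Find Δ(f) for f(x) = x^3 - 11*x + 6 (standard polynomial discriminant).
Δ = 4352

For a depressed cubic x^3 + p x + q the discriminant is Δ = -4 p^3 - 27 q^2 = -4*(-11)^3 - 27*(6)^2 = 5324 - 972 = 4352.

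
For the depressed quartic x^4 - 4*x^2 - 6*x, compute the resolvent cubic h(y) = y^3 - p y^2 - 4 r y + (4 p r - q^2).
h(y) = y^3 + 4*y^2 - 36

Identify coefficients: p = -4, q = -6, r = 0.
Plug into h(y) = y^3 - p y^2 - 4 r y + (4 p r - q^2):
  h(y) = y^3 - (-4) y^2 - 4*(0) y + (4*(-4)*(0) - (-6)^2)
       = y^3 + (4) y^2 + (0) y + (-36).
Simplifying: h(y) = y^3 + 4*y^2 - 36.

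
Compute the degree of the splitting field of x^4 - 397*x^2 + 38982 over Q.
[K:Q] = 4

f factors as (x^2 - 219)(x^2 - 178); the splitting field is K = Q(sqrt(219), sqrt(178)). Since 219, 178, and 38982 are all non-squares in Q, the three subfields Q(sqrt(219)), Q(sqrt(178)), Q(sqrt(38982)) are distinct degree-2 extensions, so [K:Q] = 4 (Klein four Galois group).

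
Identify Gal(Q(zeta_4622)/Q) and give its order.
|Gal(Q(zeta_4622)/Q)| = phi(4622) = 2310; group ≅ (Z/4622Z)^* ≅ Z/2310Z

The n-th cyclotomic polynomial Φ_4622(x) is the minimal polynomial of zeta_4622 over Q and has degree phi(4622) = 2310. So Q(zeta_4622) is a degree-2310 Galois extension with Galois group (Z/4622Z)^*. By CRT, (Z/4622Z)^* ≅ (Z/2Z)^* × (Z/2311Z)^*. Each prime-power unit group is (Z/2Z)^* ≅ trivial group (order 1); (Z/2311Z)^* ≅ Z/2310Z. Hence Gal(Q(zeta_4622)/Q) ≅ Z/2310Z.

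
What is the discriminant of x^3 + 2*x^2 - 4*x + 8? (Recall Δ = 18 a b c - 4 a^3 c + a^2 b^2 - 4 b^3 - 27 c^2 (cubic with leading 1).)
Δ = -2816

For x^3 + a x^2 + b x + c the discriminant is Δ = 18 a b c - 4 a^3 c + a^2 b^2 - 4 b^3 - 27 c^2.
Plug a = 2, b = -4, c = 8:
  18*(2)*(-4)*(8) - 4*(2)^3*(8) + (2)^2*(-4)^2 - 4*(-4)^3 - 27*(8)^2
  = -1152 + (-256) + 64 + (256) + (-1728)
  = -2816.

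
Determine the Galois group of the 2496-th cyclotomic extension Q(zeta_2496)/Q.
|Gal(Q(zeta_2496)/Q)| = phi(2496) = 768; group ≅ (Z/2496Z)^* ≅ Z/2Z × Z/2Z × Z/12Z × Z/16Z

The n-th cyclotomic polynomial Φ_2496(x) is the minimal polynomial of zeta_2496 over Q and has degree phi(2496) = 768. So Q(zeta_2496) is a degree-768 Galois extension with Galois group (Z/2496Z)^*. By CRT, (Z/2496Z)^* ≅ (Z/64Z)^* × (Z/3Z)^* × (Z/13Z)^*. Each prime-power unit group is (Z/64Z)^* ≅ Z/2Z × Z/16Z; (Z/3Z)^* ≅ Z/2Z; (Z/13Z)^* ≅ Z/12Z. Hence Gal(Q(zeta_2496)/Q) ≅ Z/2Z × Z/2Z × Z/12Z × Z/16Z.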